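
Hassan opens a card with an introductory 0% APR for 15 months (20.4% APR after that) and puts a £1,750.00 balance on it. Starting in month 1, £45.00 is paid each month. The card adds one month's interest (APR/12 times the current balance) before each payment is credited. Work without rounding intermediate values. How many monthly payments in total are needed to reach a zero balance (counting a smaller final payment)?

Promo months 1–15 at r₀ = 0%/12 = 0; months 16+ at r₁ = 20.4%/12 = 0.017.
After month 15 (no interest yet): B = £1,750.00 − 15·£45.00 = £1,075.00.
Then at r₁ with £45.00/mo: n₂ = −ln(1 − r₁·B/P)/ln(1+r₁) ≈ 30.91 → 31 more payments.

46 months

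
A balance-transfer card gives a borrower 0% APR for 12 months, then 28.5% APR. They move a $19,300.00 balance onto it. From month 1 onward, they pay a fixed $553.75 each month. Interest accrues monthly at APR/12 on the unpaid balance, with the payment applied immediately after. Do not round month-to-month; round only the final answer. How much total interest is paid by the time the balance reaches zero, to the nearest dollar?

Promo months 1–12 at r₀ = 0%/12 = 0; months 13+ at r₁ = 28.5%/12 = 0.02375.
After month 12 (no interest yet): B = $19,300.00 − 12·$553.75 = $12,655.00.
Then at r₁ with $553.75/mo: n₂ = −ln(1 − r₁·B/P)/ln(1+r₁) ≈ 33.34 → 34 more payments.
Total paid = 45·$553.75 + $189.50 = $25,108.25; interest = $25,108.25 − $19,300.00 = $5,808.25.

$5,808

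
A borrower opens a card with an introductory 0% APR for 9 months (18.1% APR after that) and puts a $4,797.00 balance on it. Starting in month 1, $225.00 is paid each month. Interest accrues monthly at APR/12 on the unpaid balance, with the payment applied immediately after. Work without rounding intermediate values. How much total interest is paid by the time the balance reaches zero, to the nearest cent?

$318.09

Promo months 1–9 at r₀ = 0%/12 = 0; months 10+ at r₁ = 18.1%/12 = 0.0150833.
After month 9 (no interest yet): B = $4,797.00 − 9·$225.00 = $2,772.00.
Then at r₁ with $225.00/mo: n₂ = −ln(1 − r₁·B/P)/ln(1+r₁) ≈ 13.73 → 14 more payments.
Total paid = 22·$225.00 + $165.09 = $5,115.09; interest = $5,115.09 − $4,797.00 = $318.09.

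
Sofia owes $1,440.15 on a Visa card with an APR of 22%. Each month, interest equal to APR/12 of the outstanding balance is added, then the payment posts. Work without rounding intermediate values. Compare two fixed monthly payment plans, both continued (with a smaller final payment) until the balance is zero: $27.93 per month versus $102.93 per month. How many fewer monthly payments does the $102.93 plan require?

143 fewer payments

Monthly rate r = 22%/12 = 1.83333% = 0.0183333.
At $27.93/mo: n = ⌈−ln(1 − rB₀/P)/ln(1+r)⌉ = 160 payments (last $27.11); total interest = total paid − $1,440.15 = $3,027.83.
At $102.93/mo: 17 payments (last $32.64); total interest $239.37.
Payments saved = 160 − 17 = 143.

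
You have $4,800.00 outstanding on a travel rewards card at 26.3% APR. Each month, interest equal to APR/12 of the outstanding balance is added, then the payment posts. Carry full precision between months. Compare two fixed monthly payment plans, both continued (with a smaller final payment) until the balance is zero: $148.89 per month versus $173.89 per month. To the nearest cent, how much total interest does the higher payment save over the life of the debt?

$970.63

Monthly rate r = 26.3%/12 = 2.19167% = 0.0219167.
At $148.89/mo: n = ⌈−ln(1 − rB₀/P)/ln(1+r)⌉ = 57 payments (last $82.89); total interest = total paid − $4,800.00 = $3,620.73.
At $173.89/mo: 43 payments (last $146.72); total interest $2,650.10.
Interest saved = $3,620.73 − $2,650.10 = $970.63.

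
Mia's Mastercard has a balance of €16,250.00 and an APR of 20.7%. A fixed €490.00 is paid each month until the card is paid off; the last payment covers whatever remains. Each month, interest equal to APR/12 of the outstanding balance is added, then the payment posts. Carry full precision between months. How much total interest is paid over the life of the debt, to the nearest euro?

Monthly rate r = 20.7%/12 = 1.725% = 0.01725.
Payoff takes n = ⌈−ln(1 − rB₀/P)/ln(1+r)⌉ = ⌈49.628⌉ = 50 payments; the last is €308.81.
Total paid = 49·€490.00 + €308.81 = €24,318.81.
Total interest = total paid − principal = €24,318.81 − €16,250.00 = €8,068.81.

€8,069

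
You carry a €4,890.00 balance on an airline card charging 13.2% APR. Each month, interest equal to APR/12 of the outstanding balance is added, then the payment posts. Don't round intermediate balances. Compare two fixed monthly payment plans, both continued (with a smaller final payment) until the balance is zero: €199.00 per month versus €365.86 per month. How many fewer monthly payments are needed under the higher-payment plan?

Monthly rate r = 13.2%/12 = 1.1% = 0.011.
At €199.00/mo: n = ⌈−ln(1 − rB₀/P)/ln(1+r)⌉ = 29 payments (last €160.35); total interest = total paid − €4,890.00 = €842.35.
At €365.86/mo: 15 payments (last €196.61); total interest €428.65.
Payments saved = 29 − 15 = 14.

14 fewer payments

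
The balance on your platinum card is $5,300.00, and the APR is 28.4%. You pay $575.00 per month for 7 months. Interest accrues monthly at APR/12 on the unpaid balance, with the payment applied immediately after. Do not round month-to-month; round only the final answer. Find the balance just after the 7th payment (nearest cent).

Monthly rate r = 28.4%/12 = 2.36667% = 0.0236667.
Each month: B ← B·(1+r) − $575.00.
Month 1: interest $125.43; balance after payment $4,850.43.
Month 2: interest $114.79; balance after payment $4,390.23.
Month 3: interest $103.90; balance after payment $3,919.13.
Month 4: interest $92.75; balance after payment $3,436.88.
Month 5: interest $81.34; balance after payment $2,943.22.
Month 6: interest $69.66; balance after payment $2,437.88.
Month 7: interest $57.70; balance after payment $1,920.57.

$1,920.57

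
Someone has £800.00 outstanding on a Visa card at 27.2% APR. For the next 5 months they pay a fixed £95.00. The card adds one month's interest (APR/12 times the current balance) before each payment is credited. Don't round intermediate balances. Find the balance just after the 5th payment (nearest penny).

Monthly rate r = 27.2%/12 = 2.26667% = 0.0226667.
Each month: B ← B·(1+r) − £95.00.
Month 1: interest £18.13; balance after payment £723.13.
Month 2: interest £16.39; balance after payment £644.52.
Month 3: interest £14.61; balance after payment £564.13.
Month 4: interest £12.79; balance after payment £481.92.
Month 5: interest £10.92; balance after payment £397.84.

£397.84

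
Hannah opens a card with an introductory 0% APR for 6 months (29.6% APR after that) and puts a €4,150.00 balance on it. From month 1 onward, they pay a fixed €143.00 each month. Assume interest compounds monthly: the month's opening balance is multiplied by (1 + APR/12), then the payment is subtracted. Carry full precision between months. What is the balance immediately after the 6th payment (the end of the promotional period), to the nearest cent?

Promo months 1–6 at r₀ = 0%/12 = 0; months 7+ at r₁ = 29.6%/12 = 0.0246667.
After month 6 (no interest yet): B = €4,150.00 − 6·€143.00 = €3,292.00.

€3,292.00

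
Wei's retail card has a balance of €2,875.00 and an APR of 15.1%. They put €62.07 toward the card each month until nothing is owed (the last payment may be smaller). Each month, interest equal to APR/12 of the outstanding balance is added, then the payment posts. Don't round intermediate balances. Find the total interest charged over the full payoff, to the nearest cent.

€1,464.75

Monthly rate r = 15.1%/12 = 1.25833% = 0.0125833.
Payoff takes n = ⌈−ln(1 − rB₀/P)/ln(1+r)⌉ = ⌈69.917⌉ = 70 payments; the last is €56.92.
Total paid = 69·€62.07 + €56.92 = €4,339.75.
Total interest = total paid − principal = €4,339.75 − €2,875.00 = €1,464.75.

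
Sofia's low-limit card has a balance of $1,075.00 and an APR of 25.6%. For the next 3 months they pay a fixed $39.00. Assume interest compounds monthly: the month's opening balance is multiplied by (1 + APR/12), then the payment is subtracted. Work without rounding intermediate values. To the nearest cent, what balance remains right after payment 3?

Monthly rate r = 25.6%/12 = 2.13333% = 0.0213333.
Each month: B ← B·(1+r) − $39.00.
Month 1: interest $22.93; balance after payment $1,058.93.
Month 2: interest $22.59; balance after payment $1,042.52.
Month 3: interest $22.24; balance after payment $1,025.76.

$1,025.76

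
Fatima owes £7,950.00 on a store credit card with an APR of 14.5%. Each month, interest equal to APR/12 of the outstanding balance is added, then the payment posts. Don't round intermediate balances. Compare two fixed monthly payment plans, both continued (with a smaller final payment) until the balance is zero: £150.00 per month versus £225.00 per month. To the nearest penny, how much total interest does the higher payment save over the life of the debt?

Monthly rate r = 14.5%/12 = 1.20833% = 0.0120833.
At £150.00/mo: n = ⌈−ln(1 − rB₀/P)/ln(1+r)⌉ = 86 payments (last £23.62); total interest = total paid − £7,950.00 = £4,823.62.
At £225.00/mo: 47 payments (last £80.31); total interest £2,480.31.
Interest saved = £4,823.62 − £2,480.31 = £2,343.31.

£2,343.31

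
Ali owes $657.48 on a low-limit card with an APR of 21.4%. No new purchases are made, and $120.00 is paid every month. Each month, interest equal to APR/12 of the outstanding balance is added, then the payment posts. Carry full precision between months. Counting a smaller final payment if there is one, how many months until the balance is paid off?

6 payments

Monthly rate r = 21.4%/12 = 1.78333% = 0.0178333.
Recurrence: B ← B·(1+r) − $120.00.
Month 1: interest $11.73; balance after payment $549.21.
Month 2: interest $9.79; balance after payment $439.00.
Month 3: interest $7.83; balance after payment $326.83.
Month 4: interest $5.83; balance after payment $212.66.
Month 5: interest $3.79; balance after payment $96.45.
Month 6: interest $1.72; balance after payment $0.00.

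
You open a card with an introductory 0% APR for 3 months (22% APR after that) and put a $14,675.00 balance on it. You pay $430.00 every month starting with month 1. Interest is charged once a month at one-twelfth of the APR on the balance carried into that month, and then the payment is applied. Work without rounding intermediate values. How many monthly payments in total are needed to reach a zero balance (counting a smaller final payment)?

Promo months 1–3 at r₀ = 0%/12 = 0; months 4+ at r₁ = 22%/12 = 0.0183333.
After month 3 (no interest yet): B = $14,675.00 − 3·$430.00 = $13,385.00.
Then at r₁ with $430.00/mo: n₂ = −ln(1 − r₁·B/P)/ln(1+r₁) ≈ 46.54 → 47 more payments.

50 payments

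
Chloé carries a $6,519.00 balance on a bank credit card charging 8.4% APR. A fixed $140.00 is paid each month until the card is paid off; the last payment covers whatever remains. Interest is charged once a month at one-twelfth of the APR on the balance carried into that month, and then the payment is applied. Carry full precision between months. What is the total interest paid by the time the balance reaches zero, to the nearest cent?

Monthly rate r = 8.4%/12 = 0.7% = 0.007.
Payoff takes n = ⌈−ln(1 − rB₀/P)/ln(1+r)⌉ = ⌈56.547⌉ = 57 payments; the last is $76.72.
Total paid = 56·$140.00 + $76.72 = $7,916.72.
Total interest = total paid − principal = $7,916.72 − $6,519.00 = $1,397.72.

$1,397.72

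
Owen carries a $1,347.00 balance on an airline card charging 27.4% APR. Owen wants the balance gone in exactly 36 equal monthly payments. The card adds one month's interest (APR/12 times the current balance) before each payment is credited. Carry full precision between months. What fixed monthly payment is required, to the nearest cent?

Monthly rate r = 27.4%/12 = 2.28333% = 0.0228333.
Level-payment amortization: P = B₀·r / (1 − (1+r)^(−n)) = 1347.00·0.0228333 / (1 − 1.02283^(−36)).
Denominator 1 − (1+r)^(−36) = 0.556366253.
P = 30.7565 / 0.556366253 ≈ 55.28.

$55.28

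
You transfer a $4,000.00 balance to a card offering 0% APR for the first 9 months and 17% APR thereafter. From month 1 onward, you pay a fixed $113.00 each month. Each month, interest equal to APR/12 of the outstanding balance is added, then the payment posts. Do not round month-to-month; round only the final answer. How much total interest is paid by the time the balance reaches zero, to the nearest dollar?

Promo months 1–9 at r₀ = 0%/12 = 0; months 10+ at r₁ = 17%/12 = 0.0141667.
After month 9 (no interest yet): B = $4,000.00 − 9·$113.00 = $2,983.00.
Then at r₁ with $113.00/mo: n₂ = −ln(1 − r₁·B/P)/ln(1+r₁) ≈ 33.29 → 34 more payments.
Total paid = 42·$113.00 + $33.46 = $4,779.46; interest = $4,779.46 − $4,000.00 = $779.46.

$779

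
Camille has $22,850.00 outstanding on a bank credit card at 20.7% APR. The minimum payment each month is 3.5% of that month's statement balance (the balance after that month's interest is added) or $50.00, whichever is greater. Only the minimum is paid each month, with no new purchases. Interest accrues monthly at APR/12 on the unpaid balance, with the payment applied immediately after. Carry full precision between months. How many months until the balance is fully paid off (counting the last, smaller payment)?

190 months

Monthly rate r = 20.7%/12 = 1.725% = 0.01725.
While 3.5% of the post-interest balance exceeds $50.00, each month B ← (B·(1+r))·(1 − 0.035), i.e. B shrinks by the factor (1+r)·0.965 = 0.98165.
This holds for months 1–151. Entering month 152 the balance is $1,393.46; 3.5% of the post-interest balance is now below $50.00, so the flat $50.00 minimum applies from here.
From month 152 a fixed $50.00 at rate r clears $1,393.46 in 39 more payments. Total: 151 + 39 = 190 months.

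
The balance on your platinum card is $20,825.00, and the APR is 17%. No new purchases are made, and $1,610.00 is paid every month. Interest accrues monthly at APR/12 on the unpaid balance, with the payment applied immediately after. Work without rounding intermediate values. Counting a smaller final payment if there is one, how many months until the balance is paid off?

Monthly rate r = 17%/12 = 1.41667% = 0.0141667.
Recurrence: B ← B·(1+r) − $1,610.00.
Month 1: interest $295.02; balance after payment $19,510.02.
Month 2: interest $276.39; balance after payment $18,176.41.
Closed form: n = −ln(1 − rB₀/P)/ln(1+r) = −ln(0.81676)/ln(1.01417) ≈ 14.389, so the balance reaches zero during payment 15.

15 months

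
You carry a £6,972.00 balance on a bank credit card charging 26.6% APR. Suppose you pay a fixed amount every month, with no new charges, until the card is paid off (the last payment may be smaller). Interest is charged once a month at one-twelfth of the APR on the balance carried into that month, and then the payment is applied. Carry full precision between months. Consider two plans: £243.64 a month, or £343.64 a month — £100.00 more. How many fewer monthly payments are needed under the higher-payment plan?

Monthly rate r = 26.6%/12 = 2.21667% = 0.0221667.
At £243.64/mo: n = ⌈−ln(1 − rB₀/P)/ln(1+r)⌉ = 46 payments (last £215.80); total interest = total paid − £6,972.00 = £4,207.60.
At £343.64/mo: 28 payments (last £85.14); total interest £2,391.42.
Payments saved = 46 − 28 = 18.

18 fewer payments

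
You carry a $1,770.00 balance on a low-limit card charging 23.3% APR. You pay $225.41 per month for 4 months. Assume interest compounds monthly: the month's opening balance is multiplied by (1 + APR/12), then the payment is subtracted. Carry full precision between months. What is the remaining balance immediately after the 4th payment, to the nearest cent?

$983.28

Monthly rate r = 23.3%/12 = 1.94167% = 0.0194167.
Each month: B ← B·(1+r) − $225.41.
Month 1: interest $34.37; balance after payment $1,578.96.
Month 2: interest $30.66; balance after payment $1,384.21.
Month 3: interest $26.88; balance after payment $1,185.67.
Month 4: interest $23.02; balance after payment $983.28.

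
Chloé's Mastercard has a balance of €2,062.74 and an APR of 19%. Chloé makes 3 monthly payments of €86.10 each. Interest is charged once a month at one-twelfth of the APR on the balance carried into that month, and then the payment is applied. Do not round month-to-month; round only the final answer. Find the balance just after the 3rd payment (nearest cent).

Monthly rate r = 19%/12 = 1.58333% = 0.0158333.
Each month: B ← B·(1+r) − €86.10.
Month 1: interest €32.66; balance after payment €2,009.30.
Month 2: interest €31.81; balance after payment €1,955.01.
Month 3: interest €30.95; balance after payment €1,899.87.

€1,899.87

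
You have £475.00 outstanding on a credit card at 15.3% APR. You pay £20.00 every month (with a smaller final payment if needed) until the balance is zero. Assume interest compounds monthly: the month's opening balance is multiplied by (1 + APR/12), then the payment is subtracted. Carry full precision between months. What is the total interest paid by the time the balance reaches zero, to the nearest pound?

Monthly rate r = 15.3%/12 = 1.275% = 0.01275.
Payoff takes n = ⌈−ln(1 − rB₀/P)/ln(1+r)⌉ = ⌈28.470⌉ = 29 payments; the last is £9.44.
Total paid = 28·£20.00 + £9.44 = £569.44.
Total interest = total paid − principal = £569.44 − £475.00 = £94.44.

£94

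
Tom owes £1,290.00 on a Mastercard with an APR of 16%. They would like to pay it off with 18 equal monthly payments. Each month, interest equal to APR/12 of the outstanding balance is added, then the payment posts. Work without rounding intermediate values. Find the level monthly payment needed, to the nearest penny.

£81.08

Monthly rate r = 16%/12 = 1.33333% = 0.0133333.
Level-payment amortization: P = B₀·r / (1 − (1+r)^(−n)) = 1290.00·0.0133333 / (1 − 1.01333^(−18)).
Denominator 1 − (1+r)^(−18) = 0.212123621.
P = 17.2 / 0.212123621 ≈ 81.08.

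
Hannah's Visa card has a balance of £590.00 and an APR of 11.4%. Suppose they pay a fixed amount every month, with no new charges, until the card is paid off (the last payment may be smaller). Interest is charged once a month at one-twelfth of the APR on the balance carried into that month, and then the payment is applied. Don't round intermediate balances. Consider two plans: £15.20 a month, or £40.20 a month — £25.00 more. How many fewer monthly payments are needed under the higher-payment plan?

33 fewer payments

Monthly rate r = 11.4%/12 = 0.95% = 0.0095.
At £15.20/mo: n = ⌈−ln(1 − rB₀/P)/ln(1+r)⌉ = 49 payments (last £9.99); total interest = total paid − £590.00 = £149.59.
At £40.20/mo: 16 payments (last £35.44); total interest £48.44.
Payments saved = 49 − 16 = 33.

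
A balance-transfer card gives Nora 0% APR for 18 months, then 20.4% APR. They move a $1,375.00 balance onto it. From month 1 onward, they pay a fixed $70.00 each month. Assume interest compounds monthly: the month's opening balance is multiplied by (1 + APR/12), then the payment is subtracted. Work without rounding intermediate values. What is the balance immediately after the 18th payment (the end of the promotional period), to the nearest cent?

$115.00

Promo months 1–18 at r₀ = 0%/12 = 0; months 19+ at r₁ = 20.4%/12 = 0.017.
After month 18 (no interest yet): B = $1,375.00 − 18·$70.00 = $115.00.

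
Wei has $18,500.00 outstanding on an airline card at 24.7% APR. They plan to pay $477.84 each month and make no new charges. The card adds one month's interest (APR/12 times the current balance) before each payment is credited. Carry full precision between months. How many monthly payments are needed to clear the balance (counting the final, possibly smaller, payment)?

Monthly rate r = 24.7%/12 = 2.05833% = 0.0205833.
Recurrence: B ← B·(1+r) − $477.84.
Month 1: interest $380.79; balance after payment $18,402.95.
Month 2: interest $378.79; balance after payment $18,303.91.
Closed form: n = −ln(1 − rB₀/P)/ln(1+r) = −ln(0.2031)/ln(1.02058) ≈ 78.239, so the balance reaches zero during payment 79.

79 payments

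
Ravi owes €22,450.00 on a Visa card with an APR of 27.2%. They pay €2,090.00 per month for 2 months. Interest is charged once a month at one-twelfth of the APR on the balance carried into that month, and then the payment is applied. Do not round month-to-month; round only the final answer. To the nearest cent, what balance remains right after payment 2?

Monthly rate r = 27.2%/12 = 2.26667% = 0.0226667.
Each month: B ← B·(1+r) − €2,090.00.
Month 1: interest €508.87; balance after payment €20,868.87.
Month 2: interest €473.03; balance after payment €19,251.89.

€19,251.89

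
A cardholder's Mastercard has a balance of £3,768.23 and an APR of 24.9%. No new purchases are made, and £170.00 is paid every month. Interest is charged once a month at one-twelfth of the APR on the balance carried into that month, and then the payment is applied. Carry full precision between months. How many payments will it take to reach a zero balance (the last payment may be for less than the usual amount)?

30 months

Monthly rate r = 24.9%/12 = 2.075% = 0.02075.
Recurrence: B ← B·(1+r) − £170.00.
Month 1: interest £78.19; balance after payment £3,676.42.
Month 2: interest £76.29; balance after payment £3,582.71.
Closed form: n = −ln(1 − rB₀/P)/ln(1+r) = −ln(0.54005)/ln(1.02075) ≈ 29.998, so the balance reaches zero during payment 30.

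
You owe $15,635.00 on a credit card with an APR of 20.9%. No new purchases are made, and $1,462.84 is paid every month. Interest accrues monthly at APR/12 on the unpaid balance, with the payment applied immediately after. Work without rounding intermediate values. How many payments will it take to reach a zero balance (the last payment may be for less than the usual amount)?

Monthly rate r = 20.9%/12 = 1.74167% = 0.0174167.
Recurrence: B ← B·(1+r) − $1,462.84.
Month 1: interest $272.31; balance after payment $14,444.47.
Month 2: interest $251.57; balance after payment $13,233.20.
Closed form: n = −ln(1 − rB₀/P)/ln(1+r) = −ln(0.81385)/ln(1.01742) ≈ 11.929, so the balance reaches zero during payment 12.

12 months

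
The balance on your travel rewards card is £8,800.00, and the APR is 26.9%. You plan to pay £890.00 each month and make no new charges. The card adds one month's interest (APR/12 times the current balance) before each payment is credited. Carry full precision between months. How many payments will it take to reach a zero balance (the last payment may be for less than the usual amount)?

12 payments

Monthly rate r = 26.9%/12 = 2.24167% = 0.0224167.
Recurrence: B ← B·(1+r) − £890.00.
Month 1: interest £197.27; balance after payment £8,107.27.
Month 2: interest £181.74; balance after payment £7,399.00.
Closed form: n = −ln(1 − rB₀/P)/ln(1+r) = −ln(0.77835)/ln(1.02242) ≈ 11.303, so the balance reaches zero during payment 12.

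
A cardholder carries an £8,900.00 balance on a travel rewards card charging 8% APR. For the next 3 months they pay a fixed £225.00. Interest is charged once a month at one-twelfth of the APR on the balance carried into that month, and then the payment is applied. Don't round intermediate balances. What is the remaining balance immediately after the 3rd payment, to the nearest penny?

Monthly rate r = 8%/12 = 0.666667% = 0.00666667.
Each month: B ← B·(1+r) − £225.00.
Month 1: interest £59.33; balance after payment £8,734.33.
Month 2: interest £58.23; balance after payment £8,567.56.
Month 3: interest £57.12; balance after payment £8,399.68.

£8,399.68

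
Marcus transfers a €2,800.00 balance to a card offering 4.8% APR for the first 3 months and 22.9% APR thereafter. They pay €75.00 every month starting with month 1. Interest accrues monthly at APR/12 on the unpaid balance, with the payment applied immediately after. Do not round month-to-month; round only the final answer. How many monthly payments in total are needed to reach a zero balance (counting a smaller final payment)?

Promo months 1–3 at r₀ = 4.8%/12 = 0.004; months 4+ at r₁ = 22.9%/12 = 0.0190833.
After month 3: iterate B ← B·(1+r₀) − €75.00 for 3 months → €2,607.83.
Then at r₁ with €75.00/mo: n₂ = −ln(1 − r₁·B/P)/ln(1+r₁) ≈ 57.62 → 58 more payments.

61 months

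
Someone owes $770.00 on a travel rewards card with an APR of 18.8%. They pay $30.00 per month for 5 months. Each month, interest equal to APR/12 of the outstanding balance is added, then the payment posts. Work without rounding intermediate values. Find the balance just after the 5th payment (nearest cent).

Monthly rate r = 18.8%/12 = 1.56667% = 0.0156667.
Each month: B ← B·(1+r) − $30.00.
Month 1: interest $12.06; balance after payment $752.06.
Month 2: interest $11.78; balance after payment $733.85.
Month 3: interest $11.50; balance after payment $715.34.
Month 4: interest $11.21; balance after payment $696.55.
Month 5: interest $10.91; balance after payment $677.46.

$677.46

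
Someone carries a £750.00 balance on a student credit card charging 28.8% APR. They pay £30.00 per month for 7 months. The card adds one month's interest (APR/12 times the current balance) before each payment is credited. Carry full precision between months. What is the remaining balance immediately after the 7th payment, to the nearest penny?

Monthly rate r = 28.8%/12 = 2.4% = 0.024.
Each month: B ← B·(1+r) − £30.00.
Month 1: interest £18.00; balance after payment £738.00.
Month 2: interest £17.71; balance after payment £725.71.
Month 3: interest £17.42; balance after payment £713.13.
Month 4: interest £17.12; balance after payment £700.24.
Month 5: interest £16.81; balance after payment £687.05.
Month 6: interest £16.49; balance after payment £673.54.
Month 7: interest £16.16; balance after payment £659.70.

£659.70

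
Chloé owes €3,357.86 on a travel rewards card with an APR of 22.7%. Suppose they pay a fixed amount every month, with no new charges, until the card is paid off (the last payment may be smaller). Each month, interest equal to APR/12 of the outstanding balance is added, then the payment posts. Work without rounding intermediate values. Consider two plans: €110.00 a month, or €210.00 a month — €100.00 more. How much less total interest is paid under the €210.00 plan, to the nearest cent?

€1,019.65

Monthly rate r = 22.7%/12 = 1.89167% = 0.0189167.
At €110.00/mo: n = ⌈−ln(1 − rB₀/P)/ln(1+r)⌉ = 46 payments (last €106.56); total interest = total paid − €3,357.86 = €1,698.70.
At €210.00/mo: 20 payments (last €46.91); total interest €679.05.
Interest saved = €1,698.70 − €679.05 = €1,019.65.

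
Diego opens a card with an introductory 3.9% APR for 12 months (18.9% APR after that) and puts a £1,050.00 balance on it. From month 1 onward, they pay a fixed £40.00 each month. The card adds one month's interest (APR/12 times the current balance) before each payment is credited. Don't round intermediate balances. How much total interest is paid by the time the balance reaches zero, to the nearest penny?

Promo months 1–12 at r₀ = 3.9%/12 = 0.00325; months 13+ at r₁ = 18.9%/12 = 0.01575.
After month 12: iterate B ← B·(1+r₀) − £40.00 for 12 months → £603.02.
Then at r₁ with £40.00/mo: n₂ = −ln(1 − r₁·B/P)/ln(1+r₁) ≈ 17.35 → 18 more payments.
Total paid = 29·£40.00 + £13.91 = £1,173.91; interest = £1,173.91 − £1,050.00 = £123.91.

£123.91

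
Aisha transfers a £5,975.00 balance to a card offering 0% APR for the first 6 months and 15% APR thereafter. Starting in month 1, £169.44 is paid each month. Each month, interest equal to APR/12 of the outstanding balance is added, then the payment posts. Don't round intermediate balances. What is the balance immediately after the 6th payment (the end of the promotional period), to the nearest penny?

Promo months 1–6 at r₀ = 0%/12 = 0; months 7+ at r₁ = 15%/12 = 0.0125.
After month 6 (no interest yet): B = £5,975.00 − 6·£169.44 = £4,958.36.

£4,958.36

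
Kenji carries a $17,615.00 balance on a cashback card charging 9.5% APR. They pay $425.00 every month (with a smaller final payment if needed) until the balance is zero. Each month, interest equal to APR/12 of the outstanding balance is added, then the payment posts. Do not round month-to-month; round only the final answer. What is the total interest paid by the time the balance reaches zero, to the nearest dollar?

$3,819

Monthly rate r = 9.5%/12 = 0.791667% = 0.00791667.
Payoff takes n = ⌈−ln(1 − rB₀/P)/ln(1+r)⌉ = ⌈50.432⌉ = 51 payments; the last is $183.91.
Total paid = 50·$425.00 + $183.91 = $21,433.91.
Total interest = total paid − principal = $21,433.91 − $17,615.00 = $3,818.91.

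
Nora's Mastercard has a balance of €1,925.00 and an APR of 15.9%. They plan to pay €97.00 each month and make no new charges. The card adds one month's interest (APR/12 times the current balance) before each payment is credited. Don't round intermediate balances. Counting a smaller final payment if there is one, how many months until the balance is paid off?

Monthly rate r = 15.9%/12 = 1.325% = 0.01325.
Recurrence: B ← B·(1+r) − €97.00.
Month 1: interest €25.51; balance after payment €1,853.51.
Month 2: interest €24.56; balance after payment €1,781.07.
Closed form: n = −ln(1 − rB₀/P)/ln(1+r) = −ln(0.73705)/ln(1.01325) ≈ 23.179, so the balance reaches zero during payment 24.

24 payments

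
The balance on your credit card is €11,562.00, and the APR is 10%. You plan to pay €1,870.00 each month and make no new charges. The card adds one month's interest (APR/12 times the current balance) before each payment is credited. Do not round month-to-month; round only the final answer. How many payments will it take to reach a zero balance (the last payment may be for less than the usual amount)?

Monthly rate r = 10%/12 = 0.833333% = 0.00833333.
Recurrence: B ← B·(1+r) − €1,870.00.
Month 1: interest €96.35; balance after payment €9,788.35.
Month 2: interest €81.57; balance after payment €7,999.92.
Closed form: n = −ln(1 − rB₀/P)/ln(1+r) = −ln(0.94848)/ln(1.00833) ≈ 6.374, so the balance reaches zero during payment 7.

7 payments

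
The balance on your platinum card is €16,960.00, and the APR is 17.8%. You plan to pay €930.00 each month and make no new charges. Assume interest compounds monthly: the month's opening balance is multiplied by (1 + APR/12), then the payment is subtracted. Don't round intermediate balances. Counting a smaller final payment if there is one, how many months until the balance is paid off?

22 payments

Monthly rate r = 17.8%/12 = 1.48333% = 0.0148333.
Recurrence: B ← B·(1+r) − €930.00.
Month 1: interest €251.57; balance after payment €16,281.57.
Month 2: interest €241.51; balance after payment €15,593.08.
Closed form: n = −ln(1 − rB₀/P)/ln(1+r) = −ln(0.72949)/ln(1.01483) ≈ 21.421, so the balance reaches zero during payment 22.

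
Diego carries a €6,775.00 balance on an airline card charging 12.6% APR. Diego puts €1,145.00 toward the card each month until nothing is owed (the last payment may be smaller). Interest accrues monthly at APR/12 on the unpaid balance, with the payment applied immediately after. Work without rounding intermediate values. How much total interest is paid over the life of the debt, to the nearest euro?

Monthly rate r = 12.6%/12 = 1.05% = 0.0105.
Payoff takes n = ⌈−ln(1 − rB₀/P)/ln(1+r)⌉ = ⌈6.141⌉ = 7 payments; the last is €161.99.
Total paid = 6·€1,145.00 + €161.99 = €7,031.99.
Total interest = total paid − principal = €7,031.99 − €6,775.00 = €256.99.

€257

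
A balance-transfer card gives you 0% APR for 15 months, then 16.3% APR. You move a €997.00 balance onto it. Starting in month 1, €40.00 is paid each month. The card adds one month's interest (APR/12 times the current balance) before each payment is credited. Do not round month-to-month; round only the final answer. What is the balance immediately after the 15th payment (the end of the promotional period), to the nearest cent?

Promo months 1–15 at r₀ = 0%/12 = 0; months 16+ at r₁ = 16.3%/12 = 0.0135833.
After month 15 (no interest yet): B = €997.00 − 15·€40.00 = €397.00.

€397.00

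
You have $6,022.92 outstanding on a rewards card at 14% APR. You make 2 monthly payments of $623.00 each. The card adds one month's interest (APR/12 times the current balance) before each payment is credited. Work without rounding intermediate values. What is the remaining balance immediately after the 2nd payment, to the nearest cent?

Monthly rate r = 14%/12 = 1.16667% = 0.0116667.
Each month: B ← B·(1+r) − $623.00.
Month 1: interest $70.27; balance after payment $5,470.19.
Month 2: interest $63.82; balance after payment $4,911.01.

$4,911.01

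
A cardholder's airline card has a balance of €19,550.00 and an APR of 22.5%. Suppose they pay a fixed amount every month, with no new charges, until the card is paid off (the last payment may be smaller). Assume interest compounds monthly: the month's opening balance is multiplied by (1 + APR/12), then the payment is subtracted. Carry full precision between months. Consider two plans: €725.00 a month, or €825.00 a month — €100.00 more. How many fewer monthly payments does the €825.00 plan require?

6 fewer payments

Monthly rate r = 22.5%/12 = 1.875% = 0.01875.
At €725.00/mo: n = ⌈−ln(1 − rB₀/P)/ln(1+r)⌉ = 38 payments (last €667.53); total interest = total paid − €19,550.00 = €7,942.53.
At €825.00/mo: 32 payments (last €521.02); total interest €6,546.02.
Payments saved = 38 − 32 = 6.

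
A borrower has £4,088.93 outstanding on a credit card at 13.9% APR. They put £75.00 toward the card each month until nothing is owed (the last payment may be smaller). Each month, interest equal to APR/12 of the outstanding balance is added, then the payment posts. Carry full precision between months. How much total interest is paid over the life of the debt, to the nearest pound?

Monthly rate r = 13.9%/12 = 1.15833% = 0.0115833.
Payoff takes n = ⌈−ln(1 − rB₀/P)/ln(1+r)⌉ = ⌈86.687⌉ = 87 payments; the last is £51.59.
Total paid = 86·£75.00 + £51.59 = £6,501.59.
Total interest = total paid − principal = £6,501.59 − £4,088.93 = £2,412.66.

£2,413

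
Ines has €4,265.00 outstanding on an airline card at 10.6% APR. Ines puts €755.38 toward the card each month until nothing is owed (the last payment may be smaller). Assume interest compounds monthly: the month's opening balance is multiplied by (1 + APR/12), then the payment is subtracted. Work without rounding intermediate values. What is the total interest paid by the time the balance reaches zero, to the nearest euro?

Monthly rate r = 10.6%/12 = 0.883333% = 0.00883333.
Payoff takes n = ⌈−ln(1 − rB₀/P)/ln(1+r)⌉ = ⌈5.817⌉ = 6 payments; the last is €617.92.
Total paid = 5·€755.38 + €617.92 = €4,394.82.
Total interest = total paid − principal = €4,394.82 − €4,265.00 = €129.82.

€130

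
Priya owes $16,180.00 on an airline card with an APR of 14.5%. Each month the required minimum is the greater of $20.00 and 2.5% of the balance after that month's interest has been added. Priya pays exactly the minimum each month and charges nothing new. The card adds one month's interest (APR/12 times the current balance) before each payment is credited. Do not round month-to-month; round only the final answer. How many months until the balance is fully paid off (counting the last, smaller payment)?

Monthly rate r = 14.5%/12 = 1.20833% = 0.0120833.
While 2.5% of the post-interest balance exceeds $20.00, each month B ← (B·(1+r))·(1 − 0.025), i.e. B shrinks by the factor (1+r)·0.975 = 0.98678.
This holds for months 1–227. Entering month 228 the balance is $789.08; 2.5% of the post-interest balance is now below $20.00, so the flat $20.00 minimum applies from here.
From month 228 a fixed $20.00 at rate r clears $789.08 in 54 more payments. Total: 227 + 54 = 281 months.

281 months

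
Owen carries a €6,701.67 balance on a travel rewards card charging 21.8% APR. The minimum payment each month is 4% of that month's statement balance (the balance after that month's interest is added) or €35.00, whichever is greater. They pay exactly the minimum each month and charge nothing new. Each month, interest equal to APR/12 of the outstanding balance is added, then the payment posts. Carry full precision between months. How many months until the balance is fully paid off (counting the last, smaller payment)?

Monthly rate r = 21.8%/12 = 1.81667% = 0.0181667.
While 4% of the post-interest balance exceeds €35.00, each month B ← (B·(1+r))·(1 − 0.04), i.e. B shrinks by the factor (1+r)·0.96 = 0.97744.
This holds for months 1–91. Entering month 92 the balance is €840.20; 4% of the post-interest balance is now below €35.00, so the flat €35.00 minimum applies from here.
From month 92 a fixed €35.00 at rate r clears €840.20 in 32 more payments. Total: 91 + 32 = 123 months.

123 months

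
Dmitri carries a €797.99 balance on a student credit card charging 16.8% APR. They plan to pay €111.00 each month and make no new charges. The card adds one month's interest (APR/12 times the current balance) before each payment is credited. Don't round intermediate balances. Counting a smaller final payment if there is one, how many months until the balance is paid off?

Monthly rate r = 16.8%/12 = 1.4% = 0.014.
Recurrence: B ← B·(1+r) − €111.00.
Month 1: interest €11.17; balance after payment €698.16.
Month 2: interest €9.77; balance after payment €596.94.
Closed form: n = −ln(1 − rB₀/P)/ln(1+r) = −ln(0.89935)/ln(1.014) ≈ 7.630, so the balance reaches zero during payment 8.

8 payments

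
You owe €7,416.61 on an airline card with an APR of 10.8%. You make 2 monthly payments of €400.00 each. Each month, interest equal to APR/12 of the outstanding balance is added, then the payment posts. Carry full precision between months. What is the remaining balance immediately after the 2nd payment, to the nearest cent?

€6,747.11

Monthly rate r = 10.8%/12 = 0.9% = 0.009.
Each month: B ← B·(1+r) − €400.00.
Month 1: interest €66.75; balance after payment €7,083.36.
Month 2: interest €63.75; balance after payment €6,747.11.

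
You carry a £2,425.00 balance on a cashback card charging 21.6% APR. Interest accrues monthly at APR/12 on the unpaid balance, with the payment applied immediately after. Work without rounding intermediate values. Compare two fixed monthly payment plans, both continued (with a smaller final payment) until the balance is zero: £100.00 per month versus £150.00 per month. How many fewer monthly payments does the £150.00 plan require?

Monthly rate r = 21.6%/12 = 1.8% = 0.018.
At £100.00/mo: n = ⌈−ln(1 − rB₀/P)/ln(1+r)⌉ = 33 payments (last £15.31); total interest = total paid − £2,425.00 = £790.31.
At £150.00/mo: 20 payments (last £41.82); total interest £466.82.
Payments saved = 33 − 20 = 13.

13 fewer payments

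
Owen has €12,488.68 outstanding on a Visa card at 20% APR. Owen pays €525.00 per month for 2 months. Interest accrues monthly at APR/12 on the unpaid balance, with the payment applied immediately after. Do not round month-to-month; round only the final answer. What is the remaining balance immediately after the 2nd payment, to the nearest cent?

€11,849.69

Monthly rate r = 20%/12 = 1.66667% = 0.0166667.
Each month: B ← B·(1+r) − €525.00.
Month 1: interest €208.14; balance after payment €12,171.82.
Month 2: interest €202.86; balance after payment €11,849.69.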